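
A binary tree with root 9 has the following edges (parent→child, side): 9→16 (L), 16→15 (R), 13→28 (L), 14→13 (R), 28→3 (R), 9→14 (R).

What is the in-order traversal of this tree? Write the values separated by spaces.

In-order visits the left subtree, then the node, then the right subtree.
At 9: go left to 16.
  At 16: no left child.
  Visit 16.
  At 16: go right to 15.
    15 is a leaf — visit 15.
Visit 9.
At 9: go right to 14.
  At 14: no left child.
  Visit 14.
  At 14: go right to 13.
    At 13: go left to 28.
      At 28: no left child.
      Visit 28.
      At 28: go right to 3.
        3 is a leaf — visit 3.
    Visit 13.
    At 13: no right child.

16 15 9 14 28 3 13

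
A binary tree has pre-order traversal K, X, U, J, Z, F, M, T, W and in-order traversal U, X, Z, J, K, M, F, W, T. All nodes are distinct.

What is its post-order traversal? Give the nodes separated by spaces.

The first element of pre-order is the root; it splits in-order into left and right subtrees.
Root K: left subtree has 4 nodes {U, X, Z, J}, right has 4 {M, F, W, T}.
  Root X: left subtree has 1 node {U}, right has 2 {Z, J}.
    Root J: left subtree has 1 node {Z}, right has 0 { }.
  Root F: left subtree has 1 node {M}, right has 2 {W, T}.
    Root T: left subtree has 1 node {W}, right has 0 { }.

U Z J X M W T F K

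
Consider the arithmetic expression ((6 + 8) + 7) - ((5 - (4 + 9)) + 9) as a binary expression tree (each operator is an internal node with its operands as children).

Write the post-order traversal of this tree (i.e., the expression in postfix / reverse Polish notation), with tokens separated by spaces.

6 8 + 7 + 5 4 9 + - 9 + -

Post-order on an expression tree gives postfix notation: for each operator, emit left operand, right operand, then the operator.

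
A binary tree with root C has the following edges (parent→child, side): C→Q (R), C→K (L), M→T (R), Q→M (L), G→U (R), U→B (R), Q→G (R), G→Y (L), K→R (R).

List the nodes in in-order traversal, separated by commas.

K, R, C, M, T, Q, Y, G, U, B

In-order visits the left subtree, then the node, then the right subtree.
At C: go left to K.
  At K: no left child.
  Visit K.
  At K: go right to R.
    R is a leaf — visit R.
Visit C.
At C: go right to Q.
  At Q: go left to M.
    At M: no left child.
    Visit M.
    At M: go right to T.
      T is a leaf — visit T.
  Visit Q.
  At Q: go right to G.
    At G: go left to Y.
      Y is a leaf — visit Y.
    Visit G.
    At G: go right to U.
      At U: no left child.
      Visit U.
      At U: go right to B.
        B is a leaf — visit B.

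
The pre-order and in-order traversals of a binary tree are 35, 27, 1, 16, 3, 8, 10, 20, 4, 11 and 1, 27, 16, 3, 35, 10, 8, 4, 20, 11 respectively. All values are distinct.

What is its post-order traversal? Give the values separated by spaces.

1 3 16 27 10 4 11 20 8 35

The first element of pre-order is the root; it splits in-order into left and right subtrees.
Root 35: left subtree has 4 nodes {1, 27, 16, 3}, right has 5 {10, 8, 4, 20, 11}.
  Root 27: left subtree has 1 node {1}, right has 2 {16, 3}.
    Root 16: left subtree has 0 nodes { }, right has 1 {3}.
  Root 8: left subtree has 1 node {10}, right has 3 {4, 20, 11}.
    Root 20: left subtree has 1 node {4}, right has 1 {11}.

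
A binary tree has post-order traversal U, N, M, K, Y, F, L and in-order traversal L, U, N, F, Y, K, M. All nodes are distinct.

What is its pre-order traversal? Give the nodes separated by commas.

The last element of post-order is the root; it splits in-order into left and right subtrees.
Root L: left subtree has 0 nodes { }, right has 6 {U, N, F, Y, K, M}.
  Root F: left subtree has 2 nodes {U, N}, right has 3 {Y, K, M}.
    Root N: left subtree has 1 node {U}, right has 0 { }.
    Root Y: left subtree has 0 nodes { }, right has 2 {K, M}.
      Root K: left subtree has 0 nodes { }, right has 1 {M}.

L, F, N, U, Y, K, M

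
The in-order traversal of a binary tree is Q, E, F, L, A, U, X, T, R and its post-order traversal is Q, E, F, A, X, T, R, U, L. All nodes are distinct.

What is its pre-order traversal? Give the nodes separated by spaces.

L F E Q U A R T X

The last element of post-order is the root; it splits in-order into left and right subtrees.
Root L: left subtree has 3 nodes {Q, E, F}, right has 5 {A, U, X, T, R}.
  Root F: left subtree has 2 nodes {Q, E}, right has 0 { }.
    Root E: left subtree has 1 node {Q}, right has 0 { }.
  Root U: left subtree has 1 node {A}, right has 3 {X, T, R}.
    Root R: left subtree has 2 nodes {X, T}, right has 0 { }.
      Root T: left subtree has 1 node {X}, right has 0 { }.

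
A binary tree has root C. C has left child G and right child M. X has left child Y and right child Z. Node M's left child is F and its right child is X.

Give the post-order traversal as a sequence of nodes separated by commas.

Post-order visits the left subtree, then the right subtree, then the node.
At C: go left to G.
  G is a leaf — visit G.
At C: go right to M.
  At M: go left to F.
    F is a leaf — visit F.
  At M: go right to X.
    At X: go left to Y.
      Y is a leaf — visit Y.
    At X: go right to Z.
      Z is a leaf — visit Z.
    Visit X.
  Visit M.
Visit C.

G, F, Y, Z, X, M, C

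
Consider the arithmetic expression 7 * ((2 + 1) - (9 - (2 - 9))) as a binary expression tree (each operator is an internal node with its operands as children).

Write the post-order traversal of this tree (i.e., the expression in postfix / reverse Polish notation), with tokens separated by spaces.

Post-order on an expression tree gives postfix notation: for each operator, emit left operand, right operand, then the operator.

7 2 1 + 9 2 9 - - - *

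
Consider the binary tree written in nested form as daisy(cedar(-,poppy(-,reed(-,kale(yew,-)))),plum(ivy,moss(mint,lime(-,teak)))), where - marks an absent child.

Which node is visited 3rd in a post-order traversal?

Post-order visits the left subtree, then the right subtree, then the node.
At daisy: go left to cedar.
  At cedar: no left child.
  At cedar: go right to poppy.
    At poppy: no left child.
    At poppy: go right to reed.
      At reed: no left child.
      At reed: go right to kale.
        At kale: go left to yew.
          yew is a leaf — visit yew.
        At kale: no right child.
        Visit kale.
      Visit reed.
    Visit poppy.
  Visit cedar.
At daisy: go right to plum.
  At plum: go left to ivy.
    ivy is a leaf — visit ivy.
  At plum: go right to moss.
    At moss: go left to mint.
      mint is a leaf — visit mint.
    At moss: go right to lime.
      At lime: no left child.
      At lime: go right to teak.
        teak is a leaf — visit teak.
      Visit lime.
    Visit moss.
  Visit plum.
Visit daisy.
Full post-order sequence: yew, kale, reed, poppy, cedar, ivy, mint, teak, lime, moss, plum, daisy.

reed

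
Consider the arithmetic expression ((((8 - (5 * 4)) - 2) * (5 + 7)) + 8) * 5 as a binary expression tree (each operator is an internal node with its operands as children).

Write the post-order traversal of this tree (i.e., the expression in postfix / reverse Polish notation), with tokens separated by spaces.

8 5 4 * - 2 - 5 7 + * 8 + 5 *

Post-order on an expression tree gives postfix notation: for each operator, emit left operand, right operand, then the operator.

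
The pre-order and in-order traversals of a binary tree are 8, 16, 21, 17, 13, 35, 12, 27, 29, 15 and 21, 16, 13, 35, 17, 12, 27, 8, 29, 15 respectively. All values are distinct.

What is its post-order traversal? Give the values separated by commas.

The first element of pre-order is the root; it splits in-order into left and right subtrees.
Root 8: left subtree has 7 nodes {21, 16, 13, 35, 17, 12, 27}, right has 2 {29, 15}.
  Root 16: left subtree has 1 node {21}, right has 5 {13, 35, 17, 12, 27}.
    Root 17: left subtree has 2 nodes {13, 35}, right has 2 {12, 27}.
      Root 13: left subtree has 0 nodes { }, right has 1 {35}.
      Root 12: left subtree has 0 nodes { }, right has 1 {27}.
  Root 29: left subtree has 0 nodes { }, right has 1 {15}.

21, 35, 13, 27, 12, 17, 16, 15, 29, 8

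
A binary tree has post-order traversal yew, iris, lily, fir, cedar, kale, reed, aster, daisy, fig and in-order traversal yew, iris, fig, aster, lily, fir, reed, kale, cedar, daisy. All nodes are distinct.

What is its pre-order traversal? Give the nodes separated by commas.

fig, iris, yew, daisy, aster, reed, fir, lily, kale, cedar

The last element of post-order is the root; it splits in-order into left and right subtrees.
Root fig: left subtree has 2 nodes {yew, iris}, right has 7 {aster, lily, fir, reed, kale, cedar, daisy}.
  Root iris: left subtree has 1 node {yew}, right has 0 { }.
  Root daisy: left subtree has 6 nodes {aster, lily, fir, reed, kale, cedar}, right has 0 { }.
    Root aster: left subtree has 0 nodes { }, right has 5 {lily, fir, reed, kale, cedar}.
      Root reed: left subtree has 2 nodes {lily, fir}, right has 2 {kale, cedar}.
        Root fir: left subtree has 1 node {lily}, right has 0 { }.
        Root kale: left subtree has 0 nodes { }, right has 1 {cedar}.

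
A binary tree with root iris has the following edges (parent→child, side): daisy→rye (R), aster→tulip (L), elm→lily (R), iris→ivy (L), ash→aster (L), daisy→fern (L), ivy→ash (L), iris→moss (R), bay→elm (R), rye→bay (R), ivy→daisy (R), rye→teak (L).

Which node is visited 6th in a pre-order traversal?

Pre-order visits the node, then its left subtree, then its right subtree.
Visit iris.
At iris: go left to ivy.
  Visit ivy.
  At ivy: go left to ash.
    Visit ash.
    At ash: go left to aster.
      Visit aster.
      At aster: go left to tulip.
        tulip is a leaf — visit tulip.
      At aster: no right child.
    At ash: no right child.
  At ivy: go right to daisy.
    Visit daisy.
    At daisy: go left to fern.
      fern is a leaf — visit fern.
    At daisy: go right to rye.
      Visit rye.
      At rye: go left to teak.
        teak is a leaf — visit teak.
      At rye: go right to bay.
        Visit bay.
        At bay: no left child.
        At bay: go right to elm.
          Visit elm.
          At elm: no left child.
          At elm: go right to lily.
            lily is a leaf — visit lily.
At iris: go right to moss.
  moss is a leaf — visit moss.
Full pre-order sequence: iris, ivy, ash, aster, tulip, daisy, fern, rye, teak, bay, elm, lily, moss.

daisy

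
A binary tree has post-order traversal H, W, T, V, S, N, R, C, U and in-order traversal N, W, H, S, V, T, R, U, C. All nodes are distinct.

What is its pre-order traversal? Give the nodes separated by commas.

U, R, N, S, W, H, V, T, C

The last element of post-order is the root; it splits in-order into left and right subtrees.
Root U: left subtree has 7 nodes {N, W, H, S, V, T, R}, right has 1 {C}.
  Root R: left subtree has 6 nodes {N, W, H, S, V, T}, right has 0 { }.
    Root N: left subtree has 0 nodes { }, right has 5 {W, H, S, V, T}.
      Root S: left subtree has 2 nodes {W, H}, right has 2 {V, T}.
        Root W: left subtree has 0 nodes { }, right has 1 {H}.
        Root V: left subtree has 0 nodes { }, right has 1 {T}.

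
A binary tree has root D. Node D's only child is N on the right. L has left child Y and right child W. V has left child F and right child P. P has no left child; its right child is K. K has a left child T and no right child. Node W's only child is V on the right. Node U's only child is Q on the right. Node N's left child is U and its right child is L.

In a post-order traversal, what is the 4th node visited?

F

Post-order visits the left subtree, then the right subtree, then the node.
At D: no left child.
At D: go right to N.
  At N: go left to U.
    At U: no left child.
    At U: go right to Q.
      Q is a leaf — visit Q.
    Visit U.
  At N: go right to L.
    At L: go left to Y.
      Y is a leaf — visit Y.
    At L: go right to W.
      At W: no left child.
      At W: go right to V.
        At V: go left to F.
          F is a leaf — visit F.
        At V: go right to P.
          At P: no left child.
          At P: go right to K.
            At K: go left to T.
              T is a leaf — visit T.
            At K: no right child.
            Visit K.
          Visit P.
        Visit V.
      Visit W.
    Visit L.
  Visit N.
Visit D.
Full post-order sequence: Q, U, Y, F, T, K, P, V, W, L, N, D.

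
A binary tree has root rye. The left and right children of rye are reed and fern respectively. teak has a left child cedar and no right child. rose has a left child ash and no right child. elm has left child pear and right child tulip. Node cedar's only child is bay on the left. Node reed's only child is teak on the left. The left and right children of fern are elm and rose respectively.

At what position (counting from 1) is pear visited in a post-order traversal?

5

Post-order visits the left subtree, then the right subtree, then the node.
At rye: go left to reed.
  At reed: go left to teak.
    At teak: go left to cedar.
      At cedar: go left to bay.
        bay is a leaf — visit bay.
      At cedar: no right child.
      Visit cedar.
    At teak: no right child.
    Visit teak.
  At reed: no right child.
  Visit reed.
At rye: go right to fern.
  At fern: go left to elm.
    At elm: go left to pear.
      pear is a leaf — visit pear.
    At elm: go right to tulip.
      tulip is a leaf — visit tulip.
    Visit elm.
  At fern: go right to rose.
    At rose: go left to ash.
      ash is a leaf — visit ash.
    At rose: no right child.
    Visit rose.
  Visit fern.
Visit rye.
Full post-order sequence: bay, cedar, teak, reed, pear, tulip, elm, ash, rose, fern, rye.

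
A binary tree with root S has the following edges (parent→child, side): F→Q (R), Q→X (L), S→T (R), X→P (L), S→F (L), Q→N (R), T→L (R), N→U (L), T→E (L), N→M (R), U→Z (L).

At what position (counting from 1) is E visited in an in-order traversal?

In-order visits the left subtree, then the node, then the right subtree.
At S: go left to F.
  At F: no left child.
  Visit F.
  At F: go right to Q.
    At Q: go left to X.
      At X: go left to P.
        P is a leaf — visit P.
      Visit X.
      At X: no right child.
    Visit Q.
    At Q: go right to N.
      At N: go left to U.
        At U: go left to Z.
          Z is a leaf — visit Z.
        Visit U.
        At U: no right child.
      Visit N.
      At N: go right to M.
        M is a leaf — visit M.
Visit S.
At S: go right to T.
  At T: go left to E.
    E is a leaf — visit E.
  Visit T.
  At T: go right to L.
    L is a leaf — visit L.
Full in-order sequence: F, P, X, Q, Z, U, N, M, S, E, T, L.

10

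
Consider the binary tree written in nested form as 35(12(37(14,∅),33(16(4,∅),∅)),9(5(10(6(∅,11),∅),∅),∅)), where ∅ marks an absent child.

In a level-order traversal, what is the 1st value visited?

Level-order visits nodes level by level from the root, left to right within each level.
Level 0: 35
Level 1: 12, 9
Level 2: 37, 33, 5
Level 3: 14, 16, 10
Level 4: 4, 6
Level 5: 11
Full level-order sequence: 35, 12, 9, 37, 33, 5, 14, 16, 10, 4, 6, 11.

35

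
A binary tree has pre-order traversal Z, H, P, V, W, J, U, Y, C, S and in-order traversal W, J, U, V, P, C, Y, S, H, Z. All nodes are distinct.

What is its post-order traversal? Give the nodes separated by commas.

U, J, W, V, C, S, Y, P, H, Z

The first element of pre-order is the root; it splits in-order into left and right subtrees.
Root Z: left subtree has 9 nodes {W, J, U, V, P, C, Y, S, H}, right has 0 { }.
  Root H: left subtree has 8 nodes {W, J, U, V, P, C, Y, S}, right has 0 { }.
    Root P: left subtree has 4 nodes {W, J, U, V}, right has 3 {C, Y, S}.
      Root V: left subtree has 3 nodes {W, J, U}, right has 0 { }.
        Root W: left subtree has 0 nodes { }, right has 2 {J, U}.
          Root J: left subtree has 0 nodes { }, right has 1 {U}.
      Root Y: left subtree has 1 node {C}, right has 1 {S}.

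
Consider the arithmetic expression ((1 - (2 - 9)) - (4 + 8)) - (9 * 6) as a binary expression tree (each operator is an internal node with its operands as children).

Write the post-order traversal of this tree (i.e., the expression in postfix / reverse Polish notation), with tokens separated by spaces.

1 2 9 - - 4 8 + - 9 6 * -

Post-order on an expression tree gives postfix notation: for each operator, emit left operand, right operand, then the operator.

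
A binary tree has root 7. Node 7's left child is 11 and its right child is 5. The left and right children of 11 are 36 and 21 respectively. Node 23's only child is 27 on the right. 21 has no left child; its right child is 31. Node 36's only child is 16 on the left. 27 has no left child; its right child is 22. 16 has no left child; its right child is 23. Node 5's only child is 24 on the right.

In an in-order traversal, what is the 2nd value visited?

23

In-order visits the left subtree, then the node, then the right subtree.
At 7: go left to 11.
  At 11: go left to 36.
    At 36: go left to 16.
      At 16: no left child.
      Visit 16.
      At 16: go right to 23.
        At 23: no left child.
        Visit 23.
        At 23: go right to 27.
          At 27: no left child.
          Visit 27.
          At 27: go right to 22.
            22 is a leaf — visit 22.
    Visit 36.
    At 36: no right child.
  Visit 11.
  At 11: go right to 21.
    At 21: no left child.
    Visit 21.
    At 21: go right to 31.
      31 is a leaf — visit 31.
Visit 7.
At 7: go right to 5.
  At 5: no left child.
  Visit 5.
  At 5: go right to 24.
    24 is a leaf — visit 24.
Full in-order sequence: 16, 23, 27, 22, 36, 11, 21, 31, 7, 5, 24.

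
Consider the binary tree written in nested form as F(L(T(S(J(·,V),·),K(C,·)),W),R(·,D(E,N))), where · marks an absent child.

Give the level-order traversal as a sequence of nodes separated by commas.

F, L, R, T, W, D, S, K, E, N, J, C, V

Level-order visits nodes level by level from the root, left to right within each level.
Level 0: F
Level 1: L, R
Level 2: T, W, D
Level 3: S, K, E, N
Level 4: J, C
Level 5: V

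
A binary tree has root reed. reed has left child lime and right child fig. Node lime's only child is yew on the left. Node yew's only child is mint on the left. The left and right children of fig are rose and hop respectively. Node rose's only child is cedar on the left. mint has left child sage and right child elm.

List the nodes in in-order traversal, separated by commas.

In-order visits the left subtree, then the node, then the right subtree.
At reed: go left to lime.
  At lime: go left to yew.
    At yew: go left to mint.
      At mint: go left to sage.
        sage is a leaf — visit sage.
      Visit mint.
      At mint: go right to elm.
        elm is a leaf — visit elm.
    Visit yew.
    At yew: no right child.
  Visit lime.
  At lime: no right child.
Visit reed.
At reed: go right to fig.
  At fig: go left to rose.
    At rose: go left to cedar.
      cedar is a leaf — visit cedar.
    Visit rose.
    At rose: no right child.
  Visit fig.
  At fig: go right to hop.
    hop is a leaf — visit hop.

sage, mint, elm, yew, lime, reed, cedar, rose, fig, hop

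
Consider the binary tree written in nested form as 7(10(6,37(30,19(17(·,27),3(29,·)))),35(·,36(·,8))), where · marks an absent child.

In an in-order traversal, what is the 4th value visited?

In-order visits the left subtree, then the node, then the right subtree.
At 7: go left to 10.
  At 10: go left to 6.
    6 is a leaf — visit 6.
  Visit 10.
  At 10: go right to 37.
    At 37: go left to 30.
      30 is a leaf — visit 30.
    Visit 37.
    At 37: go right to 19.
      At 19: go left to 17.
        At 17: no left child.
        Visit 17.
        At 17: go right to 27.
          27 is a leaf — visit 27.
      Visit 19.
      At 19: go right to 3.
        At 3: go left to 29.
          29 is a leaf — visit 29.
        Visit 3.
        At 3: no right child.
Visit 7.
At 7: go right to 35.
  At 35: no left child.
  Visit 35.
  At 35: go right to 36.
    At 36: no left child.
    Visit 36.
    At 36: go right to 8.
      8 is a leaf — visit 8.
Full in-order sequence: 6, 10, 30, 37, 17, 27, 19, 29, 3, 7, 35, 36, 8.

37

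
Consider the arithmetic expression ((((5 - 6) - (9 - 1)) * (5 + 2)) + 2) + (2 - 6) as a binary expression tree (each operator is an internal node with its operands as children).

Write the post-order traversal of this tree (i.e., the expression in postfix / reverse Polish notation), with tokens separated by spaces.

5 6 - 9 1 - - 5 2 + * 2 + 2 6 - +

Post-order on an expression tree gives postfix notation: for each operator, emit left operand, right operand, then the operator.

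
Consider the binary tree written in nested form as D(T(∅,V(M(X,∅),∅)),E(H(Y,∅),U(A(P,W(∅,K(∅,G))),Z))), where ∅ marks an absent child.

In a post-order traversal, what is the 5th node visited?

Post-order visits the left subtree, then the right subtree, then the node.
At D: go left to T.
  At T: no left child.
  At T: go right to V.
    At V: go left to M.
      At M: go left to X.
        X is a leaf — visit X.
      At M: no right child.
      Visit M.
    At V: no right child.
    Visit V.
  Visit T.
At D: go right to E.
  At E: go left to H.
    At H: go left to Y.
      Y is a leaf — visit Y.
    At H: no right child.
    Visit H.
  At E: go right to U.
    At U: go left to A.
      At A: go left to P.
        P is a leaf — visit P.
      At A: go right to W.
        At W: no left child.
        At W: go right to K.
          At K: no left child.
          At K: go right to G.
            G is a leaf — visit G.
          Visit K.
        Visit W.
      Visit A.
    At U: go right to Z.
      Z is a leaf — visit Z.
    Visit U.
  Visit E.
Visit D.
Full post-order sequence: X, M, V, T, Y, H, P, G, K, W, A, Z, U, E, D.

Y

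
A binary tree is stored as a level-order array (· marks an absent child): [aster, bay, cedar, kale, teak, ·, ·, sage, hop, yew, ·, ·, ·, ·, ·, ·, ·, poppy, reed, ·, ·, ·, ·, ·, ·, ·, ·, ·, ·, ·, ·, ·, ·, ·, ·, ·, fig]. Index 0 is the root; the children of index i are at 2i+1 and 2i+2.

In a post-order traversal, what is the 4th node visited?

reed

Post-order visits the left subtree, then the right subtree, then the node.
At aster: go left to bay.
  At bay: go left to kale.
    At kale: go left to sage.
      sage is a leaf — visit sage.
    At kale: go right to hop.
      At hop: go left to poppy.
        At poppy: no left child.
        At poppy: go right to fig.
          fig is a leaf — visit fig.
        Visit poppy.
      At hop: go right to reed.
        reed is a leaf — visit reed.
      Visit hop.
    Visit kale.
  At bay: go right to teak.
    At teak: go left to yew.
      yew is a leaf — visit yew.
    At teak: no right child.
    Visit teak.
  Visit bay.
At aster: go right to cedar.
  cedar is a leaf — visit cedar.
Visit aster.
Full post-order sequence: sage, fig, poppy, reed, hop, kale, yew, teak, bay, cedar, aster.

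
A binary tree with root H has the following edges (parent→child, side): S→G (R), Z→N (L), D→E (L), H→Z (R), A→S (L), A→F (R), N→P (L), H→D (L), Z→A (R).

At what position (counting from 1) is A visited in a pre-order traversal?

Pre-order visits the node, then its left subtree, then its right subtree.
Visit H.
At H: go left to D.
  Visit D.
  At D: go left to E.
    E is a leaf — visit E.
  At D: no right child.
At H: go right to Z.
  Visit Z.
  At Z: go left to N.
    Visit N.
    At N: go left to P.
      P is a leaf — visit P.
    At N: no right child.
  At Z: go right to A.
    Visit A.
    At A: go left to S.
      Visit S.
      At S: no left child.
      At S: go right to G.
        G is a leaf — visit G.
    At A: go right to F.
      F is a leaf — visit F.
Full pre-order sequence: H, D, E, Z, N, P, A, S, G, F.

7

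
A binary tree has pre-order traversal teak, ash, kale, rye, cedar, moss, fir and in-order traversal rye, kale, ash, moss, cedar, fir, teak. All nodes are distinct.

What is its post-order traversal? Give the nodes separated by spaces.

rye kale moss fir cedar ash teak

The first element of pre-order is the root; it splits in-order into left and right subtrees.
Root teak: left subtree has 6 nodes {rye, kale, ash, moss, cedar, fir}, right has 0 { }.
  Root ash: left subtree has 2 nodes {rye, kale}, right has 3 {moss, cedar, fir}.
    Root kale: left subtree has 1 node {rye}, right has 0 { }.
    Root cedar: left subtree has 1 node {moss}, right has 1 {fir}.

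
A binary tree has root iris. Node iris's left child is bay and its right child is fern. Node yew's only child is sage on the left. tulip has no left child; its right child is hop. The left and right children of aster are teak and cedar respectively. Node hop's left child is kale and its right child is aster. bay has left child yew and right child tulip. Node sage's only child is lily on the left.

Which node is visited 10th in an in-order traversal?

cedar

In-order visits the left subtree, then the node, then the right subtree.
At iris: go left to bay.
  At bay: go left to yew.
    At yew: go left to sage.
      At sage: go left to lily.
        lily is a leaf — visit lily.
      Visit sage.
      At sage: no right child.
    Visit yew.
    At yew: no right child.
  Visit bay.
  At bay: go right to tulip.
    At tulip: no left child.
    Visit tulip.
    At tulip: go right to hop.
      At hop: go left to kale.
        kale is a leaf — visit kale.
      Visit hop.
      At hop: go right to aster.
        At aster: go left to teak.
          teak is a leaf — visit teak.
        Visit aster.
        At aster: go right to cedar.
          cedar is a leaf — visit cedar.
Visit iris.
At iris: go right to fern.
  fern is a leaf — visit fern.
Full in-order sequence: lily, sage, yew, bay, tulip, kale, hop, teak, aster, cedar, iris, fern.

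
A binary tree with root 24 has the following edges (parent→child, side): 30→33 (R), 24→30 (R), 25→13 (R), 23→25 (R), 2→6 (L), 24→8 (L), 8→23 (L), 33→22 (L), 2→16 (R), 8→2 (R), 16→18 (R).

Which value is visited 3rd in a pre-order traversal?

23

Pre-order visits the node, then its left subtree, then its right subtree.
Visit 24.
At 24: go left to 8.
  Visit 8.
  At 8: go left to 23.
    Visit 23.
    At 23: no left child.
    At 23: go right to 25.
      Visit 25.
      At 25: no left child.
      At 25: go right to 13.
        13 is a leaf — visit 13.
  At 8: go right to 2.
    Visit 2.
    At 2: go left to 6.
      6 is a leaf — visit 6.
    At 2: go right to 16.
      Visit 16.
      At 16: no left child.
      At 16: go right to 18.
        18 is a leaf — visit 18.
At 24: go right to 30.
  Visit 30.
  At 30: no left child.
  At 30: go right to 33.
    Visit 33.
    At 33: go left to 22.
      22 is a leaf — visit 22.
    At 33: no right child.
Full pre-order sequence: 24, 8, 23, 25, 13, 2, 6, 16, 18, 30, 33, 22.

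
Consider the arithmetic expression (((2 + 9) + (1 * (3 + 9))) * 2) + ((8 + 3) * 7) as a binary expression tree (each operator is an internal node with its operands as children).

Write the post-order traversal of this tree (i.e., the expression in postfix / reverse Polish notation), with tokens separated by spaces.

2 9 + 1 3 9 + * + 2 * 8 3 + 7 * +

Post-order on an expression tree gives postfix notation: for each operator, emit left operand, right operand, then the operator.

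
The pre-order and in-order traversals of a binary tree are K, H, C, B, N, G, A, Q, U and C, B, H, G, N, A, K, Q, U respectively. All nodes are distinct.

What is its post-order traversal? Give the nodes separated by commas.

The first element of pre-order is the root; it splits in-order into left and right subtrees.
Root K: left subtree has 6 nodes {C, B, H, G, N, A}, right has 2 {Q, U}.
  Root H: left subtree has 2 nodes {C, B}, right has 3 {G, N, A}.
    Root C: left subtree has 0 nodes { }, right has 1 {B}.
    Root N: left subtree has 1 node {G}, right has 1 {A}.
  Root Q: left subtree has 0 nodes { }, right has 1 {U}.

B, C, G, A, N, H, U, Q, K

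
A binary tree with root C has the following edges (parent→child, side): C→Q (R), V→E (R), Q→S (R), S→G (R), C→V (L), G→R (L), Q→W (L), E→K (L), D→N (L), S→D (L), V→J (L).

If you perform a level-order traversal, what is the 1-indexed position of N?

11

Level-order visits nodes level by level from the root, left to right within each level.
Level 0: C
Level 1: V, Q
Level 2: J, E, W, S
Level 3: K, D, G
Level 4: N, R
Full level-order sequence: C, V, Q, J, E, W, S, K, D, G, N, R.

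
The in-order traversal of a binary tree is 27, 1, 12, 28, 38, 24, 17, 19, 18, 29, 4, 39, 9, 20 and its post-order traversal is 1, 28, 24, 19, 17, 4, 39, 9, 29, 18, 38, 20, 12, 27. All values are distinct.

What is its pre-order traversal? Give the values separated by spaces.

27 12 1 20 38 28 18 17 24 19 29 9 39 4

The last element of post-order is the root; it splits in-order into left and right subtrees.
Root 27: left subtree has 0 nodes { }, right has 13 {1, 12, 28, 38, 24, 17, 19, 18, 29, 4, 39, 9, 20}.
  Root 12: left subtree has 1 node {1}, right has 11 {28, 38, 24, 17, 19, 18, 29, 4, 39, 9, 20}.
    Root 20: left subtree has 10 nodes {28, 38, 24, 17, 19, 18, 29, 4, 39, 9}, right has 0 { }.
      Root 38: left subtree has 1 node {28}, right has 8 {24, 17, 19, 18, 29, 4, 39, 9}.
        Root 18: left subtree has 3 nodes {24, 17, 19}, right has 4 {29, 4, 39, 9}.
          Root 17: left subtree has 1 node {24}, right has 1 {19}.
          Root 29: left subtree has 0 nodes { }, right has 3 {4, 39, 9}.
            Root 9: left subtree has 2 nodes {4, 39}, right has 0 { }.
              Root 39: left subtree has 1 node {4}, right has 0 { }.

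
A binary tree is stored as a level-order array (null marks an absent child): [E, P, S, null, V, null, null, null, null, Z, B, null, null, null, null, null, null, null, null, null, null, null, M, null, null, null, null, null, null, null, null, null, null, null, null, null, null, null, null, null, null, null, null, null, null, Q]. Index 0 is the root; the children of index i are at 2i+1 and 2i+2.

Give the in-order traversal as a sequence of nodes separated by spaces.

P Z V B Q M E S

In-order visits the left subtree, then the node, then the right subtree.
At E: go left to P.
  At P: no left child.
  Visit P.
  At P: go right to V.
    At V: go left to Z.
      Z is a leaf — visit Z.
    Visit V.
    At V: go right to B.
      At B: no left child.
      Visit B.
      At B: go right to M.
        At M: go left to Q.
          Q is a leaf — visit Q.
        Visit M.
        At M: no right child.
Visit E.
At E: go right to S.
  S is a leaf — visit S.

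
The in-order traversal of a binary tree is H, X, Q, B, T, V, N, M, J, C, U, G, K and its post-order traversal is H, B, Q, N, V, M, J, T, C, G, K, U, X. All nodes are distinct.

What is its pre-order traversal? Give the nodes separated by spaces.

The last element of post-order is the root; it splits in-order into left and right subtrees.
Root X: left subtree has 1 node {H}, right has 11 {Q, B, T, V, N, M, J, C, U, G, K}.
  Root U: left subtree has 8 nodes {Q, B, T, V, N, M, J, C}, right has 2 {G, K}.
    Root C: left subtree has 7 nodes {Q, B, T, V, N, M, J}, right has 0 { }.
      Root T: left subtree has 2 nodes {Q, B}, right has 4 {V, N, M, J}.
        Root Q: left subtree has 0 nodes { }, right has 1 {B}.
        Root J: left subtree has 3 nodes {V, N, M}, right has 0 { }.
          Root M: left subtree has 2 nodes {V, N}, right has 0 { }.
            Root V: left subtree has 0 nodes { }, right has 1 {N}.
    Root K: left subtree has 1 node {G}, right has 0 { }.

X H U C T Q B J M V N K G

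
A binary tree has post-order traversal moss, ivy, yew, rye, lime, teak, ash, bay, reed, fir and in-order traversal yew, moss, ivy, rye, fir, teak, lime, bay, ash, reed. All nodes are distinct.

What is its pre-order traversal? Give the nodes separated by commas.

The last element of post-order is the root; it splits in-order into left and right subtrees.
Root fir: left subtree has 4 nodes {yew, moss, ivy, rye}, right has 5 {teak, lime, bay, ash, reed}.
  Root rye: left subtree has 3 nodes {yew, moss, ivy}, right has 0 { }.
    Root yew: left subtree has 0 nodes { }, right has 2 {moss, ivy}.
      Root ivy: left subtree has 1 node {moss}, right has 0 { }.
  Root reed: left subtree has 4 nodes {teak, lime, bay, ash}, right has 0 { }.
    Root bay: left subtree has 2 nodes {teak, lime}, right has 1 {ash}.
      Root teak: left subtree has 0 nodes { }, right has 1 {lime}.

fir, rye, yew, ivy, moss, reed, bay, teak, lime, ash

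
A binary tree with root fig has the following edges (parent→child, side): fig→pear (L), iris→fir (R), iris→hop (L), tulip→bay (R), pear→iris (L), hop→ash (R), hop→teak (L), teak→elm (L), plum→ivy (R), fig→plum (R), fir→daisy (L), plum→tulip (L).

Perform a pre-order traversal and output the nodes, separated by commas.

Pre-order visits the node, then its left subtree, then its right subtree.
Visit fig.
At fig: go left to pear.
  Visit pear.
  At pear: go left to iris.
    Visit iris.
    At iris: go left to hop.
      Visit hop.
      At hop: go left to teak.
        Visit teak.
        At teak: go left to elm.
          elm is a leaf — visit elm.
        At teak: no right child.
      At hop: go right to ash.
        ash is a leaf — visit ash.
    At iris: go right to fir.
      Visit fir.
      At fir: go left to daisy.
        daisy is a leaf — visit daisy.
      At fir: no right child.
  At pear: no right child.
At fig: go right to plum.
  Visit plum.
  At plum: go left to tulip.
    Visit tulip.
    At tulip: no left child.
    At tulip: go right to bay.
      bay is a leaf — visit bay.
  At plum: go right to ivy.
    ivy is a leaf — visit ivy.

fig, pear, iris, hop, teak, elm, ash, fir, daisy, plum, tulip, bay, ivy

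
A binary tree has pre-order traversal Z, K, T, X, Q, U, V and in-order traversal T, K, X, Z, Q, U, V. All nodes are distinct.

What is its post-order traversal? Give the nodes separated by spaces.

T X K V U Q Z

The first element of pre-order is the root; it splits in-order into left and right subtrees.
Root Z: left subtree has 3 nodes {T, K, X}, right has 3 {Q, U, V}.
  Root K: left subtree has 1 node {T}, right has 1 {X}.
  Root Q: left subtree has 0 nodes { }, right has 2 {U, V}.
    Root U: left subtree has 0 nodes { }, right has 1 {V}.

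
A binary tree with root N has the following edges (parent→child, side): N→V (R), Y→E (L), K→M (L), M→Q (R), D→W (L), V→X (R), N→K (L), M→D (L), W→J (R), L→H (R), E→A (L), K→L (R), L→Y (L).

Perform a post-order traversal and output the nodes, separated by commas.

J, W, D, Q, M, A, E, Y, H, L, K, X, V, N

Post-order visits the left subtree, then the right subtree, then the node.
At N: go left to K.
  At K: go left to M.
    At M: go left to D.
      At D: go left to W.
        At W: no left child.
        At W: go right to J.
          J is a leaf — visit J.
        Visit W.
      At D: no right child.
      Visit D.
    At M: go right to Q.
      Q is a leaf — visit Q.
    Visit M.
  At K: go right to L.
    At L: go left to Y.
      At Y: go left to E.
        At E: go left to A.
          A is a leaf — visit A.
        At E: no right child.
        Visit E.
      At Y: no right child.
      Visit Y.
    At L: go right to H.
      H is a leaf — visit H.
    Visit L.
  Visit K.
At N: go right to V.
  At V: no left child.
  At V: go right to X.
    X is a leaf — visit X.
  Visit V.
Visit N.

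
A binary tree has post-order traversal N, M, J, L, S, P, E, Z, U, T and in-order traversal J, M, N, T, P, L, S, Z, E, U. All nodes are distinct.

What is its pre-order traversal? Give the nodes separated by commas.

The last element of post-order is the root; it splits in-order into left and right subtrees.
Root T: left subtree has 3 nodes {J, M, N}, right has 6 {P, L, S, Z, E, U}.
  Root J: left subtree has 0 nodes { }, right has 2 {M, N}.
    Root M: left subtree has 0 nodes { }, right has 1 {N}.
  Root U: left subtree has 5 nodes {P, L, S, Z, E}, right has 0 { }.
    Root Z: left subtree has 3 nodes {P, L, S}, right has 1 {E}.
      Root P: left subtree has 0 nodes { }, right has 2 {L, S}.
        Root S: left subtree has 1 node {L}, right has 0 { }.

T, J, M, N, U, Z, P, S, L, E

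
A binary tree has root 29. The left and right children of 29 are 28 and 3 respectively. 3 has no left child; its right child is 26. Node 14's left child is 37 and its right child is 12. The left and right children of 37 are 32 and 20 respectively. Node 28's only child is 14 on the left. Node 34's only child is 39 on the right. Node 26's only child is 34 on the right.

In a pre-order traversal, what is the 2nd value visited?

28

Pre-order visits the node, then its left subtree, then its right subtree.
Visit 29.
At 29: go left to 28.
  Visit 28.
  At 28: go left to 14.
    Visit 14.
    At 14: go left to 37.
      Visit 37.
      At 37: go left to 32.
        32 is a leaf — visit 32.
      At 37: go right to 20.
        20 is a leaf — visit 20.
    At 14: go right to 12.
      12 is a leaf — visit 12.
  At 28: no right child.
At 29: go right to 3.
  Visit 3.
  At 3: no left child.
  At 3: go right to 26.
    Visit 26.
    At 26: no left child.
    At 26: go right to 34.
      Visit 34.
      At 34: no left child.
      At 34: go right to 39.
        39 is a leaf — visit 39.
Full pre-order sequence: 29, 28, 14, 37, 32, 20, 12, 3, 26, 34, 39.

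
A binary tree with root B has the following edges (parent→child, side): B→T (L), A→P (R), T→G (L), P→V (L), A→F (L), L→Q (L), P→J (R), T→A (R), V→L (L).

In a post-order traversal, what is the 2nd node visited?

Post-order visits the left subtree, then the right subtree, then the node.
At B: go left to T.
  At T: go left to G.
    G is a leaf — visit G.
  At T: go right to A.
    At A: go left to F.
      F is a leaf — visit F.
    At A: go right to P.
      At P: go left to V.
        At V: go left to L.
          At L: go left to Q.
            Q is a leaf — visit Q.
          At L: no right child.
          Visit L.
        At V: no right child.
        Visit V.
      At P: go right to J.
        J is a leaf — visit J.
      Visit P.
    Visit A.
  Visit T.
At B: no right child.
Visit B.
Full post-order sequence: G, F, Q, L, V, J, P, A, T, B.

F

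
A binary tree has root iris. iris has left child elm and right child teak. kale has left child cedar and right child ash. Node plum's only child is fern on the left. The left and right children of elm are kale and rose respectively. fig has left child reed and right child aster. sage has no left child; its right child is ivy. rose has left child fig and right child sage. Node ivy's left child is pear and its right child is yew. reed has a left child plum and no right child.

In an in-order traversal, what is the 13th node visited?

In-order visits the left subtree, then the node, then the right subtree.
At iris: go left to elm.
  At elm: go left to kale.
    At kale: go left to cedar.
      cedar is a leaf — visit cedar.
    Visit kale.
    At kale: go right to ash.
      ash is a leaf — visit ash.
  Visit elm.
  At elm: go right to rose.
    At rose: go left to fig.
      At fig: go left to reed.
        At reed: go left to plum.
          At plum: go left to fern.
            fern is a leaf — visit fern.
          Visit plum.
          At plum: no right child.
        Visit reed.
        At reed: no right child.
      Visit fig.
      At fig: go right to aster.
        aster is a leaf — visit aster.
    Visit rose.
    At rose: go right to sage.
      At sage: no left child.
      Visit sage.
      At sage: go right to ivy.
        At ivy: go left to pear.
          pear is a leaf — visit pear.
        Visit ivy.
        At ivy: go right to yew.
          yew is a leaf — visit yew.
Visit iris.
At iris: go right to teak.
  teak is a leaf — visit teak.
Full in-order sequence: cedar, kale, ash, elm, fern, plum, reed, fig, aster, rose, sage, pear, ivy, yew, iris, teak.

ivy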